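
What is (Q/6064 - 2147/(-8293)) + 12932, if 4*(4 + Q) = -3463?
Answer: 2601359789741/201155008 ≈ 12932.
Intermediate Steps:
Q = -3479/4 (Q = -4 + (¼)*(-3463) = -4 - 3463/4 = -3479/4 ≈ -869.75)
(Q/6064 - 2147/(-8293)) + 12932 = (-3479/4/6064 - 2147/(-8293)) + 12932 = (-3479/4*1/6064 - 2147*(-1/8293)) + 12932 = (-3479/24256 + 2147/8293) + 12932 = 23226285/201155008 + 12932 = 2601359789741/201155008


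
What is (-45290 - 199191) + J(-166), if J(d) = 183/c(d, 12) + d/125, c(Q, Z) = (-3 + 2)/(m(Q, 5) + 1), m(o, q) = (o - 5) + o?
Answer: -22874291/125 ≈ -1.8299e+5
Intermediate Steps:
m(o, q) = -5 + 2*o (m(o, q) = (-5 + o) + o = -5 + 2*o)
c(Q, Z) = -1/(-4 + 2*Q) (c(Q, Z) = (-3 + 2)/((-5 + 2*Q) + 1) = -1/(-4 + 2*Q))
J(d) = 732 - 45749*d/125 (J(d) = 183/((-1/(-4 + 2*d))) + d/125 = 183*(4 - 2*d) + d*(1/125) = (732 - 366*d) + d/125 = 732 - 45749*d/125)
(-45290 - 199191) + J(-166) = (-45290 - 199191) + (732 - 45749/125*(-166)) = -244481 + (732 + 7594334/125) = -244481 + 7685834/125 = -22874291/125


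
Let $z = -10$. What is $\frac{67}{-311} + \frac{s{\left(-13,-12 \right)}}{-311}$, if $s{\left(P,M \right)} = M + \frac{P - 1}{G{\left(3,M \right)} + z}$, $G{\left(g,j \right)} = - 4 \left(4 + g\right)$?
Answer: $- \frac{1052}{5909} \approx -0.17803$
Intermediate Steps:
$G{\left(g,j \right)} = -16 - 4 g$
$s{\left(P,M \right)} = \frac{1}{38} + M - \frac{P}{38}$ ($s{\left(P,M \right)} = M + \frac{P - 1}{\left(-16 - 12\right) - 10} = M + \frac{-1 + P}{\left(-16 - 12\right) - 10} = M + \frac{-1 + P}{-28 - 10} = M + \frac{-1 + P}{-38} = M + \left(-1 + P\right) \left(- \frac{1}{38}\right) = M - \left(- \frac{1}{38} + \frac{P}{38}\right) = \frac{1}{38} + M - \frac{P}{38}$)
$\frac{67}{-311} + \frac{s{\left(-13,-12 \right)}}{-311} = \frac{67}{-311} + \frac{\frac{1}{38} - 12 - - \frac{13}{38}}{-311} = 67 \left(- \frac{1}{311}\right) + \left(\frac{1}{38} - 12 + \frac{13}{38}\right) \left(- \frac{1}{311}\right) = - \frac{67}{311} - - \frac{221}{5909} = - \frac{67}{311} + \frac{221}{5909} = - \frac{1052}{5909}$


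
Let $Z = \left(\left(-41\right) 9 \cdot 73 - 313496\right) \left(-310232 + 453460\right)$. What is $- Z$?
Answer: $48759537724$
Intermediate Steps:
$Z = -48759537724$ ($Z = \left(\left(-369\right) 73 - 313496\right) 143228 = \left(-26937 - 313496\right) 143228 = \left(-340433\right) 143228 = -48759537724$)
$- Z = \left(-1\right) \left(-48759537724\right) = 48759537724$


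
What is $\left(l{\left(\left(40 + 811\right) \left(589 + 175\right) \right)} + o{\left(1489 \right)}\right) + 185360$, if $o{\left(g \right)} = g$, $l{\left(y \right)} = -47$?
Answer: $186802$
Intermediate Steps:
$\left(l{\left(\left(40 + 811\right) \left(589 + 175\right) \right)} + o{\left(1489 \right)}\right) + 185360 = \left(-47 + 1489\right) + 185360 = 1442 + 185360 = 186802$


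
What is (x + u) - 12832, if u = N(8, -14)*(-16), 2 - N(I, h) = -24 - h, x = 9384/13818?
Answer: -29992708/2303 ≈ -13023.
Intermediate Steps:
x = 1564/2303 (x = 9384*(1/13818) = 1564/2303 ≈ 0.67911)
N(I, h) = 26 + h (N(I, h) = 2 - (-24 - h) = 2 + (24 + h) = 26 + h)
u = -192 (u = (26 - 14)*(-16) = 12*(-16) = -192)
(x + u) - 12832 = (1564/2303 - 192) - 12832 = -440612/2303 - 12832 = -29992708/2303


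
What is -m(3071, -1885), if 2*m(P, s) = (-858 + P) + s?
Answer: -164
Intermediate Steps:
m(P, s) = -429 + P/2 + s/2 (m(P, s) = ((-858 + P) + s)/2 = (-858 + P + s)/2 = -429 + P/2 + s/2)
-m(3071, -1885) = -(-429 + (½)*3071 + (½)*(-1885)) = -(-429 + 3071/2 - 1885/2) = -1*164 = -164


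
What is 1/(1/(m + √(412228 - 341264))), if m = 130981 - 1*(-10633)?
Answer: 141614 + 2*√17741 ≈ 1.4188e+5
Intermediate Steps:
m = 141614 (m = 130981 + 10633 = 141614)
1/(1/(m + √(412228 - 341264))) = 1/(1/(141614 + √(412228 - 341264))) = 1/(1/(141614 + √70964)) = 1/(1/(141614 + 2*√17741)) = 141614 + 2*√17741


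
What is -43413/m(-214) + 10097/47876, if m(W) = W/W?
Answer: -2078430691/47876 ≈ -43413.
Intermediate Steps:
m(W) = 1
-43413/m(-214) + 10097/47876 = -43413/1 + 10097/47876 = -43413*1 + 10097*(1/47876) = -43413 + 10097/47876 = -2078430691/47876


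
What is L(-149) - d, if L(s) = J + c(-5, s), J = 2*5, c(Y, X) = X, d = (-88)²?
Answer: -7883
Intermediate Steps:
d = 7744
J = 10
L(s) = 10 + s
L(-149) - d = (10 - 149) - 1*7744 = -139 - 7744 = -7883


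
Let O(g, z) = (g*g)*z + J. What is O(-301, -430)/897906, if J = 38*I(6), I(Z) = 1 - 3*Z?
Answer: -19479538/448953 ≈ -43.389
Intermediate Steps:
J = -646 (J = 38*(1 - 3*6) = 38*(1 - 18) = 38*(-17) = -646)
O(g, z) = -646 + z*g**2 (O(g, z) = (g*g)*z - 646 = g**2*z - 646 = z*g**2 - 646 = -646 + z*g**2)
O(-301, -430)/897906 = (-646 - 430*(-301)**2)/897906 = (-646 - 430*90601)*(1/897906) = (-646 - 38958430)*(1/897906) = -38959076*1/897906 = -19479538/448953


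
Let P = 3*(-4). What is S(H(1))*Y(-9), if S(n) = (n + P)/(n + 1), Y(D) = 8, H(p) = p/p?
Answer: -44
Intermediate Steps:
H(p) = 1
P = -12
S(n) = (-12 + n)/(1 + n) (S(n) = (n - 12)/(n + 1) = (-12 + n)/(1 + n))
S(H(1))*Y(-9) = ((-12 + 1)/(1 + 1))*8 = (-11/2)*8 = ((½)*(-11))*8 = -11/2*8 = -44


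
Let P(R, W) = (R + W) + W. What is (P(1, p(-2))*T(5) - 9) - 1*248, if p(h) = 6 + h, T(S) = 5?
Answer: -212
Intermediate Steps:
P(R, W) = R + 2*W
(P(1, p(-2))*T(5) - 9) - 1*248 = ((1 + 2*(6 - 2))*5 - 9) - 1*248 = ((1 + 2*4)*5 - 9) - 248 = ((1 + 8)*5 - 9) - 248 = (9*5 - 9) - 248 = (45 - 9) - 248 = 36 - 248 = -212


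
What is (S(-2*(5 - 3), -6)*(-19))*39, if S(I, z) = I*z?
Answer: -17784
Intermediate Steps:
(S(-2*(5 - 3), -6)*(-19))*39 = ((-2*(5 - 3)*(-6))*(-19))*39 = ((-2*2*(-6))*(-19))*39 = (-4*(-6)*(-19))*39 = (24*(-19))*39 = -456*39 = -17784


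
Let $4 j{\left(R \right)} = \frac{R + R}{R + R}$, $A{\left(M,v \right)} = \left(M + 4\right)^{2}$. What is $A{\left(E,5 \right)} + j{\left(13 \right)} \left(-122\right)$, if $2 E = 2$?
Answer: $- \frac{11}{2} \approx -5.5$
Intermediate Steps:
$E = 1$ ($E = \frac{1}{2} \cdot 2 = 1$)
$A{\left(M,v \right)} = \left(4 + M\right)^{2}$
$j{\left(R \right)} = \frac{1}{4}$ ($j{\left(R \right)} = \frac{\left(R + R\right) \frac{1}{R + R}}{4} = \frac{2 R \frac{1}{2 R}}{4} = \frac{1}{4} \cdot 1 = \frac{1}{4}$)
$A{\left(E,5 \right)} + j{\left(13 \right)} \left(-122\right) = \left(4 + 1\right)^{2} + \frac{1}{4} \left(-122\right) = 5^{2} - \frac{61}{2} = 25 - \frac{61}{2} = - \frac{11}{2}$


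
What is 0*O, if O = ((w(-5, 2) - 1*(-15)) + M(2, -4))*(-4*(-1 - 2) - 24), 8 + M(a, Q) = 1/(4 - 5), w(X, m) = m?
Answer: 0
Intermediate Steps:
M(a, Q) = -9 (M(a, Q) = -8 + 1/(4 - 5) = -8 + 1/(-1) = -8 - 1 = -9)
O = -96 (O = ((2 - 1*(-15)) - 9)*(-4*(-1 - 2) - 24) = ((2 + 15) - 9)*(-4*(-3) - 24) = (17 - 9)*(12 - 24) = 8*(-12) = -96)
0*O = 0*(-96) = 0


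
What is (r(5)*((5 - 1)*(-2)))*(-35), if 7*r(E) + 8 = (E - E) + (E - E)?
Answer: -320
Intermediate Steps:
r(E) = -8/7 (r(E) = -8/7 + ((E - E) + (E - E))/7 = -8/7 + (0 + 0)/7 = -8/7 + (1/7)*0 = -8/7 + 0 = -8/7)
(r(5)*((5 - 1)*(-2)))*(-35) = -8*(5 - 1)*(-2)/7*(-35) = -32*(-2)/7*(-35) = -8/7*(-8)*(-35) = (64/7)*(-35) = -320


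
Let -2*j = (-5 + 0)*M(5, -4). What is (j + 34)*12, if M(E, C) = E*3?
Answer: 858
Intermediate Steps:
M(E, C) = 3*E
j = 75/2 (j = -(-5 + 0)*3*5/2 = -(-5)*15/2 = -½*(-75) = 75/2 ≈ 37.500)
(j + 34)*12 = (75/2 + 34)*12 = (143/2)*12 = 858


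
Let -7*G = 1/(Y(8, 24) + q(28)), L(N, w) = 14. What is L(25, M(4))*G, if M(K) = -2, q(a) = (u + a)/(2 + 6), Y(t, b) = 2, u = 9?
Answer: -16/53 ≈ -0.30189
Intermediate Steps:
q(a) = 9/8 + a/8 (q(a) = (9 + a)/(2 + 6) = (9 + a)/8 = (9 + a)*(⅛) = 9/8 + a/8)
G = -8/371 (G = -1/(7*(2 + (9/8 + (⅛)*28))) = -1/(7*(2 + (9/8 + 7/2))) = -1/(7*(2 + 37/8)) = -1/(7*53/8) = -⅐*8/53 = -8/371 ≈ -0.021563)
L(25, M(4))*G = 14*(-8/371) = -16/53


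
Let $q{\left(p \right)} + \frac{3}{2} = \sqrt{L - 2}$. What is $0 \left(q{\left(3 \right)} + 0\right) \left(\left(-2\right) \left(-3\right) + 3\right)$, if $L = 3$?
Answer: $0$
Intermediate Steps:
$q{\left(p \right)} = - \frac{1}{2}$ ($q{\left(p \right)} = - \frac{3}{2} + \sqrt{3 - 2} = - \frac{3}{2} + \sqrt{1} = - \frac{3}{2} + 1 = - \frac{1}{2}$)
$0 \left(q{\left(3 \right)} + 0\right) \left(\left(-2\right) \left(-3\right) + 3\right) = 0 \left(- \frac{1}{2} + 0\right) \left(\left(-2\right) \left(-3\right) + 3\right) = 0 \left(- \frac{6 + 3}{2}\right) = 0 \left(\left(- \frac{1}{2}\right) 9\right) = 0 \left(- \frac{9}{2}\right) = 0$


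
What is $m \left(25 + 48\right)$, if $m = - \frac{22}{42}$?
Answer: $- \frac{803}{21} \approx -38.238$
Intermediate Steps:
$m = - \frac{11}{21}$ ($m = \left(-22\right) \frac{1}{42} = - \frac{11}{21} \approx -0.52381$)
$m \left(25 + 48\right) = - \frac{11 \left(25 + 48\right)}{21} = \left(- \frac{11}{21}\right) 73 = - \frac{803}{21}$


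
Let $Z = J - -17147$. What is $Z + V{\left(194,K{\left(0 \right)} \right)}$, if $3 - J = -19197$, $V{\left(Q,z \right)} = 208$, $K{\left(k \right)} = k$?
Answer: $36555$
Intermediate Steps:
$J = 19200$ ($J = 3 - -19197 = 3 + 19197 = 19200$)
$Z = 36347$ ($Z = 19200 - -17147 = 19200 + 17147 = 36347$)
$Z + V{\left(194,K{\left(0 \right)} \right)} = 36347 + 208 = 36555$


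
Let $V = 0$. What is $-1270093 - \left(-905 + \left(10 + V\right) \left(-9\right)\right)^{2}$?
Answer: $-2260118$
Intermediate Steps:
$-1270093 - \left(-905 + \left(10 + V\right) \left(-9\right)\right)^{2} = -1270093 - \left(-905 + \left(10 + 0\right) \left(-9\right)\right)^{2} = -1270093 - \left(-905 + 10 \left(-9\right)\right)^{2} = -1270093 - \left(-905 - 90\right)^{2} = -1270093 - \left(-995\right)^{2} = -1270093 - 990025 = -2260118$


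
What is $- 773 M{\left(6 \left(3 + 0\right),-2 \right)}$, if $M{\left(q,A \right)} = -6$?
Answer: $4638$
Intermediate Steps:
$- 773 M{\left(6 \left(3 + 0\right),-2 \right)} = \left(-773\right) \left(-6\right) = 4638$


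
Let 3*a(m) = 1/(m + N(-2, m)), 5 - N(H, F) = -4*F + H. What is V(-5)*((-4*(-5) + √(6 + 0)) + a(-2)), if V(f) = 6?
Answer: 358/3 + 6*√6 ≈ 134.03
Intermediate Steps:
N(H, F) = 5 - H + 4*F (N(H, F) = 5 - (-4*F + H) = 5 - (H - 4*F) = 5 + (-H + 4*F) = 5 - H + 4*F)
a(m) = 1/(3*(7 + 5*m)) (a(m) = 1/(3*(m + (5 - 1*(-2) + 4*m))) = 1/(3*(m + (5 + 2 + 4*m))) = 1/(3*(m + (7 + 4*m))) = 1/(3*(7 + 5*m)))
V(-5)*((-4*(-5) + √(6 + 0)) + a(-2)) = 6*((-4*(-5) + √(6 + 0)) + 1/(3*(7 + 5*(-2)))) = 6*((20 + √6) + 1/(3*(7 - 10))) = 6*((20 + √6) + (⅓)/(-3)) = 6*((20 + √6) + (⅓)*(-⅓)) = 6*((20 + √6) - ⅑) = 6*(179/9 + √6) = 358/3 + 6*√6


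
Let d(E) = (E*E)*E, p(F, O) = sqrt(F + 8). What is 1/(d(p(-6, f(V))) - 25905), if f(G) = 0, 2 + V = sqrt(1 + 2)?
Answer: -25905/671069017 - 2*sqrt(2)/671069017 ≈ -3.8607e-5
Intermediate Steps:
V = -2 + sqrt(3) (V = -2 + sqrt(1 + 2) = -2 + sqrt(3) ≈ -0.26795)
p(F, O) = sqrt(8 + F)
d(E) = E**3 (d(E) = E**2*E = E**3)
1/(d(p(-6, f(V))) - 25905) = 1/((sqrt(8 - 6))**3 - 25905) = 1/((sqrt(2))**3 - 25905) = 1/(2*sqrt(2) - 25905) = 1/(-25905 + 2*sqrt(2))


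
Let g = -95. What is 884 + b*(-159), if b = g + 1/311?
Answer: 4972420/311 ≈ 15988.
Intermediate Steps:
b = -29544/311 (b = -95 + 1/311 = -29544/311 ≈ -94.997)
884 + b*(-159) = 884 - 29544/311*(-159) = 884 + 4697496/311 = 4972420/311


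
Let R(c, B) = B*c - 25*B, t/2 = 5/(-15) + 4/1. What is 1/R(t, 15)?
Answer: -1/265 ≈ -0.0037736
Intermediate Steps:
t = 22/3 (t = 2*(5/(-15) + 4/1) = 2*(5*(-1/15) + 4*1) = 2*(-⅓ + 4) = 2*(11/3) = 22/3 ≈ 7.3333)
R(c, B) = -25*B + B*c
1/R(t, 15) = 1/(15*(-25 + 22/3)) = 1/(15*(-53/3)) = 1/(-265) = -1/265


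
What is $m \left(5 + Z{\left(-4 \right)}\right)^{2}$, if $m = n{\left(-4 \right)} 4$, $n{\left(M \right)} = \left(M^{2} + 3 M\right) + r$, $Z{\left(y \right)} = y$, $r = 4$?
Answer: $32$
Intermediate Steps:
$n{\left(M \right)} = 4 + M^{2} + 3 M$ ($n{\left(M \right)} = \left(M^{2} + 3 M\right) + 4 = 4 + M^{2} + 3 M$)
$m = 32$ ($m = \left(4 + \left(-4\right)^{2} + 3 \left(-4\right)\right) 4 = \left(4 + 16 - 12\right) 4 = 8 \cdot 4 = 32$)
$m \left(5 + Z{\left(-4 \right)}\right)^{2} = 32 \left(5 - 4\right)^{2} = 32 \cdot 1^{2} = 32 \cdot 1 = 32$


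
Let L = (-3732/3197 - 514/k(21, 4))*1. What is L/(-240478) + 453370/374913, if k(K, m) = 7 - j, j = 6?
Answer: 24940859727235/20588298281397 ≈ 1.2114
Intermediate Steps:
k(K, m) = 1 (k(K, m) = 7 - 1*6 = 7 - 6 = 1)
L = -1646990/3197 (L = (-3732/3197 - 514/1)*1 = (-3732*1/3197 - 514*1)*1 = (-3732/3197 - 514)*1 = -1646990/3197*1 = -1646990/3197 ≈ -515.17)
L/(-240478) + 453370/374913 = -1646990/3197/(-240478) + 453370/374913 = -1646990/3197*(-1/240478) + 453370*(1/374913) = 823495/384404083 + 453370/374913 = 24940859727235/20588298281397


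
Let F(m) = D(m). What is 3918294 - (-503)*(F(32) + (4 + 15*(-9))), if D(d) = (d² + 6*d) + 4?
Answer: 4466061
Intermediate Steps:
D(d) = 4 + d² + 6*d
F(m) = 4 + m² + 6*m
3918294 - (-503)*(F(32) + (4 + 15*(-9))) = 3918294 - (-503)*((4 + 32² + 6*32) + (4 + 15*(-9))) = 3918294 - (-503)*((4 + 1024 + 192) + (4 - 135)) = 3918294 - (-503)*(1220 - 131) = 3918294 - (-503)*1089 = 3918294 - 1*(-547767) = 3918294 + 547767 = 4466061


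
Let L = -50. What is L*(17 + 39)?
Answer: -2800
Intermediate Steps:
L*(17 + 39) = -50*(17 + 39) = -50*56 = -2800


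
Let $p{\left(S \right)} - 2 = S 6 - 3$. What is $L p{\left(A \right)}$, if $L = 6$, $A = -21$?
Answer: $-762$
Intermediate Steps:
$p{\left(S \right)} = -1 + 6 S$ ($p{\left(S \right)} = 2 + \left(S 6 - 3\right) = 2 + \left(6 S - 3\right) = 2 + \left(-3 + 6 S\right) = -1 + 6 S$)
$L p{\left(A \right)} = 6 \left(-1 + 6 \left(-21\right)\right) = 6 \left(-1 - 126\right) = 6 \left(-127\right) = -762$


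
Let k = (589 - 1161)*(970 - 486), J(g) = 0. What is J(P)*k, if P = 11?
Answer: 0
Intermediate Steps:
k = -276848 (k = -572*484 = -276848)
J(P)*k = 0*(-276848) = 0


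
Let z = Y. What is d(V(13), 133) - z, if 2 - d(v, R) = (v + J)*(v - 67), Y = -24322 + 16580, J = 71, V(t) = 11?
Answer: 12336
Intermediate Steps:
Y = -7742
z = -7742
d(v, R) = 2 - (-67 + v)*(71 + v) (d(v, R) = 2 - (v + 71)*(v - 67) = 2 - (71 + v)*(-67 + v) = 2 - (-67 + v)*(71 + v))
d(V(13), 133) - z = (4759 - 1*11² - 4*11) - 1*(-7742) = (4759 - 1*121 - 44) + 7742 = (4759 - 121 - 44) + 7742 = 4594 + 7742 = 12336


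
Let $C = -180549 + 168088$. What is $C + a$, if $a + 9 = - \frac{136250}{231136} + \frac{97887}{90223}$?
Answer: $- \frac{130018172887139}{10426891664} \approx -12470.0$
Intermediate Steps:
$C = -12461$
$a = - \frac{88675862035}{10426891664}$ ($a = -9 + \left(- \frac{136250}{231136} + \frac{97887}{90223}\right) = -9 + \left(\left(-136250\right) \frac{1}{231136} + 97887 \cdot \frac{1}{90223}\right) = -9 + \left(- \frac{68125}{115568} + \frac{97887}{90223}\right) = -9 + \frac{5166162941}{10426891664} = - \frac{88675862035}{10426891664} \approx -8.5045$)
$C + a = -12461 - \frac{88675862035}{10426891664} = - \frac{130018172887139}{10426891664}$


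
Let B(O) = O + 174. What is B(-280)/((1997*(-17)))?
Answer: 106/33949 ≈ 0.0031223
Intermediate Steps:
B(O) = 174 + O
B(-280)/((1997*(-17))) = (174 - 280)/((1997*(-17))) = -106/(-33949) = -106*(-1/33949) = 106/33949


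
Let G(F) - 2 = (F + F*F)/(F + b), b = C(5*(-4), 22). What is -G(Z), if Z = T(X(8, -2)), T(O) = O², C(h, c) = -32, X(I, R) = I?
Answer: -132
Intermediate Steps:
b = -32
Z = 64 (Z = 8² = 64)
G(F) = 2 + (F + F²)/(-32 + F) (G(F) = 2 + (F + F*F)/(F - 32) = 2 + (F + F²)/(-32 + F))
-G(Z) = -(-64 + 64² + 3*64)/(-32 + 64) = -(-64 + 4096 + 192)/32 = -4224/32 = -1*132 = -132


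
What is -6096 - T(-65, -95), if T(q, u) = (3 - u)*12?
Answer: -7272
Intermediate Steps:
T(q, u) = 36 - 12*u
-6096 - T(-65, -95) = -6096 - (36 - 12*(-95)) = -6096 - (36 + 1140) = -6096 - 1*1176 = -6096 - 1176 = -7272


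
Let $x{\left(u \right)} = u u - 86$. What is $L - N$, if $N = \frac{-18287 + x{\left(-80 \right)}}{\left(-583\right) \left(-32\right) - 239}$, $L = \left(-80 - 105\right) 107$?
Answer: $- \frac{121517514}{6139} \approx -19794.0$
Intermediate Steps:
$L = -19795$ ($L = \left(-185\right) 107 = -19795$)
$x{\left(u \right)} = -86 + u^{2}$ ($x{\left(u \right)} = u^{2} - 86 = -86 + u^{2}$)
$N = - \frac{3991}{6139}$ ($N = \frac{-18287 - \left(86 - \left(-80\right)^{2}\right)}{\left(-583\right) \left(-32\right) - 239} = \frac{-18287 + \left(-86 + 6400\right)}{18656 - 239} = \frac{-18287 + 6314}{18417} = \left(-11973\right) \frac{1}{18417} = - \frac{3991}{6139} \approx -0.65011$)
$L - N = -19795 - - \frac{3991}{6139} = -19795 + \frac{3991}{6139} = - \frac{121517514}{6139}$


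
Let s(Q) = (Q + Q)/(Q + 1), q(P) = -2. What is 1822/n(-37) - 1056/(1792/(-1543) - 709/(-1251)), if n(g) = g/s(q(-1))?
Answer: 67055205256/42468785 ≈ 1578.9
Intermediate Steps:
s(Q) = 2*Q/(1 + Q) (s(Q) = (2*Q)/(1 + Q) = 2*Q/(1 + Q))
n(g) = g/4 (n(g) = g/((2*(-2)/(1 - 2))) = g/((2*(-2)/(-1))) = g/((2*(-2)*(-1))) = g/4)
1822/n(-37) - 1056/(1792/(-1543) - 709/(-1251)) = 1822/(((1/4)*(-37))) - 1056/(1792/(-1543) - 709/(-1251)) = 1822/(-37/4) - 1056/(1792*(-1/1543) - 709*(-1/1251)) = 1822*(-4/37) - 1056/(-1792/1543 + 709/1251) = -7288/37 - 1056/(-1147805/1930293) = -7288/37 - 1056*(-1930293/1147805) = -7288/37 + 2038389408/1147805 = 67055205256/42468785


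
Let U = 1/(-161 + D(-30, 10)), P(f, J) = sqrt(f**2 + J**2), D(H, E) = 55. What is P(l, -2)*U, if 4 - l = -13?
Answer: -sqrt(293)/106 ≈ -0.16148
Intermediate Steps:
l = 17 (l = 4 - 1*(-13) = 4 + 13 = 17)
P(f, J) = sqrt(J**2 + f**2)
U = -1/106 (U = 1/(-161 + 55) = 1/(-106) = -1/106 ≈ -0.0094340)
P(l, -2)*U = sqrt((-2)**2 + 17**2)*(-1/106) = sqrt(4 + 289)*(-1/106) = sqrt(293)*(-1/106) = -sqrt(293)/106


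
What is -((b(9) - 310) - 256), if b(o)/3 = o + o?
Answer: 512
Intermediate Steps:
b(o) = 6*o (b(o) = 3*(o + o) = 3*(2*o) = 6*o)
-((b(9) - 310) - 256) = -((6*9 - 310) - 256) = -((54 - 310) - 256) = -(-256 - 256) = -1*(-512) = 512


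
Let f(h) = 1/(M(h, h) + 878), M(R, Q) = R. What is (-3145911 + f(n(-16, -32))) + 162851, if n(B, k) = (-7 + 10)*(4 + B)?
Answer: -2511736519/842 ≈ -2.9831e+6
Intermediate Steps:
n(B, k) = 12 + 3*B (n(B, k) = 3*(4 + B) = 12 + 3*B)
f(h) = 1/(878 + h) (f(h) = 1/(h + 878) = 1/(878 + h))
(-3145911 + f(n(-16, -32))) + 162851 = (-3145911 + 1/(878 + (12 + 3*(-16)))) + 162851 = (-3145911 + 1/(878 + (12 - 48))) + 162851 = (-3145911 + 1/(878 - 36)) + 162851 = (-3145911 + 1/842) + 162851 = -2648857061/842 + 162851 = -2511736519/842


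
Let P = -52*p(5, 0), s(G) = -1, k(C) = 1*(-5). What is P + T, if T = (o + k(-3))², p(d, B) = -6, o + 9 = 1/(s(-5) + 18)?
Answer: 146337/289 ≈ 506.36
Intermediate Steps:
k(C) = -5
o = -152/17 (o = -9 + 1/(-1 + 18) = -9 + 1/17 = -152/17 ≈ -8.9412)
T = 56169/289 (T = (-152/17 - 5)² = (-237/17)² = 56169/289 ≈ 194.36)
P = 312 (P = -52*(-6) = -1*(-312) = 312)
P + T = 312 + 56169/289 = 146337/289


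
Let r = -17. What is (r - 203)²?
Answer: 48400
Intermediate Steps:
(r - 203)² = (-17 - 203)² = (-220)² = 48400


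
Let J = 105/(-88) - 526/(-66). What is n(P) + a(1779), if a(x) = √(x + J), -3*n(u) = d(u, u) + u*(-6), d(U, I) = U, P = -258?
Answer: -430 + √31115370/132 ≈ -387.74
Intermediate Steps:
J = 1789/264 (J = 105*(-1/88) - 526*(-1/66) = -105/88 + 263/33 = 1789/264 ≈ 6.7765)
n(u) = 5*u/3 (n(u) = -(u + u*(-6))/3 = -(u - 6*u)/3 = -(-5)*u/3 = 5*u/3)
a(x) = √(1789/264 + x) (a(x) = √(x + 1789/264) = √(1789/264 + x))
n(P) + a(1779) = (5/3)*(-258) + √(118074 + 17424*1779)/132 = -430 + √(118074 + 30997296)/132 = -430 + √31115370/132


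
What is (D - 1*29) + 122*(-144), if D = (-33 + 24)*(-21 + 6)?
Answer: -17462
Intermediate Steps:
D = 135 (D = -9*(-15) = 135)
(D - 1*29) + 122*(-144) = (135 - 1*29) + 122*(-144) = (135 - 29) - 17568 = 106 - 17568 = -17462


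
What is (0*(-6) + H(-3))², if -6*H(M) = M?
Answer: ¼ ≈ 0.25000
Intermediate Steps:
H(M) = -M/6
(0*(-6) + H(-3))² = (0*(-6) - ⅙*(-3))² = (0 + ½)² = (½)² = ¼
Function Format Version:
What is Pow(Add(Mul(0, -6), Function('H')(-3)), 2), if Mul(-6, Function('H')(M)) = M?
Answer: Rational(1, 4) ≈ 0.25000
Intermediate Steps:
Function('H')(M) = Mul(Rational(-1, 6), M)
Pow(Add(Mul(0, -6), Function('H')(-3)), 2) = Pow(Add(Mul(0, -6), Mul(Rational(-1, 6), -3)), 2) = Pow(Add(0, Rational(1, 2)), 2) = Pow(Rational(1, 2), 2) = Rational(1, 4)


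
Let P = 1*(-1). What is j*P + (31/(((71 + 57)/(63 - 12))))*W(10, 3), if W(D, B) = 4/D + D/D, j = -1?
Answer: 11707/640 ≈ 18.292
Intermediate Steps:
W(D, B) = 1 + 4/D (W(D, B) = 4/D + 1 = 1 + 4/D)
P = -1
j*P + (31/(((71 + 57)/(63 - 12))))*W(10, 3) = -1*(-1) + (31/(((71 + 57)/(63 - 12))))*((4 + 10)/10) = 1 + (31/((128/51)))*((⅒)*14) = 1 + (31/((128*(1/51))))*(7/5) = 1 + (31/(128/51))*(7/5) = 1 + (31*(51/128))*(7/5) = 1 + (1581/128)*(7/5) = 1 + 11067/640 = 11707/640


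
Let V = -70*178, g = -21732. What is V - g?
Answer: 9272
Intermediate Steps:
V = -12460
V - g = -12460 - 1*(-21732) = -12460 + 21732 = 9272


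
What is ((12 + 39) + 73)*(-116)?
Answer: -14384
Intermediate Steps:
((12 + 39) + 73)*(-116) = (51 + 73)*(-116) = 124*(-116) = -14384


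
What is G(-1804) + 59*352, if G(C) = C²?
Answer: 3275184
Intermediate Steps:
G(-1804) + 59*352 = (-1804)² + 59*352 = 3254416 + 20768 = 3275184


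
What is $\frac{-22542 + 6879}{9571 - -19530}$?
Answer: $- \frac{15663}{29101} \approx -0.53823$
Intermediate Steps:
$\frac{-22542 + 6879}{9571 - -19530} = - \frac{15663}{9571 + 19530} = - \frac{15663}{29101}$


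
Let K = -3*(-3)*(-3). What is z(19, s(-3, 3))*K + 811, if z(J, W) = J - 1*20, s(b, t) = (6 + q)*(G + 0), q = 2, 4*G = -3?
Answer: 838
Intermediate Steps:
G = -¾ (G = (¼)*(-3) = -¾ ≈ -0.75000)
K = -27 (K = 9*(-3) = -27)
s(b, t) = -6 (s(b, t) = (6 + 2)*(-¾ + 0) = 8*(-¾) = -6)
z(J, W) = -20 + J (z(J, W) = J - 20 = -20 + J)
z(19, s(-3, 3))*K + 811 = (-20 + 19)*(-27) + 811 = -1*(-27) + 811 = 27 + 811 = 838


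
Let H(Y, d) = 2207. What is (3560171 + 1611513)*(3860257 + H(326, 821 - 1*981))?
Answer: 19975443269376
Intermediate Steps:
(3560171 + 1611513)*(3860257 + H(326, 821 - 1*981)) = (3560171 + 1611513)*(3860257 + 2207) = 5171684*3862464 = 19975443269376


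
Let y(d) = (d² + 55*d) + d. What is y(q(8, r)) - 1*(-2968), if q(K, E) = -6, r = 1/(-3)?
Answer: 2668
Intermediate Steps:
r = -⅓ ≈ -0.33333
y(d) = d² + 56*d
y(q(8, r)) - 1*(-2968) = -6*(56 - 6) - 1*(-2968) = -6*50 + 2968 = -300 + 2968 = 2668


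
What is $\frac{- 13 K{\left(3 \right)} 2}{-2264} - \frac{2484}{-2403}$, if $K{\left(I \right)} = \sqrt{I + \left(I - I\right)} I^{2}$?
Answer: $\frac{92}{89} + \frac{117 \sqrt{3}}{1132} \approx 1.2127$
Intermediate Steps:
$K{\left(I \right)} = I^{\frac{5}{2}}$ ($K{\left(I \right)} = \sqrt{I + 0} I^{2} = \sqrt{I} I^{2} = I^{\frac{5}{2}}$)
$\frac{- 13 K{\left(3 \right)} 2}{-2264} - \frac{2484}{-2403} = \frac{- 13 \cdot 3^{\frac{5}{2}} \cdot 2}{-2264} - \frac{2484}{-2403} = - 13 \cdot 9 \sqrt{3} \cdot 2 \left(- \frac{1}{2264}\right) - - \frac{92}{89} = - 117 \sqrt{3} \cdot 2 \left(- \frac{1}{2264}\right) + \frac{92}{89} = - 234 \sqrt{3} \left(- \frac{1}{2264}\right) + \frac{92}{89} = \frac{117 \sqrt{3}}{1132} + \frac{92}{89} = \frac{92}{89} + \frac{117 \sqrt{3}}{1132}$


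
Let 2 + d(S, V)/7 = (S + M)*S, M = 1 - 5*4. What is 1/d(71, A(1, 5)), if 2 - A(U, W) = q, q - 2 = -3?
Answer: 1/25830 ≈ 3.8715e-5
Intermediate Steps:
M = -19 (M = 1 - 20 = -19)
q = -1 (q = 2 - 3 = -1)
A(U, W) = 3 (A(U, W) = 2 - 1*(-1) = 2 + 1 = 3)
d(S, V) = -14 + 7*S*(-19 + S) (d(S, V) = -14 + 7*((S - 19)*S) = -14 + 7*((-19 + S)*S) = -14 + 7*(S*(-19 + S)) = -14 + 7*S*(-19 + S))
1/d(71, A(1, 5)) = 1/(-14 - 133*71 + 7*71²) = 1/(-14 - 9443 + 7*5041) = 1/(-14 - 9443 + 35287) = 1/25830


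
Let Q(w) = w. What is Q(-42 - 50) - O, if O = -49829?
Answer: 49737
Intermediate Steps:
Q(-42 - 50) - O = (-42 - 50) - 1*(-49829) = -92 + 49829 = 49737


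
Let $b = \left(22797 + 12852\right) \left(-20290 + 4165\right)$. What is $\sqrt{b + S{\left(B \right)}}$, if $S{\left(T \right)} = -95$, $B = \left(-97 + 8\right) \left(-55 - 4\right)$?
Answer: $2 i \sqrt{143710055} \approx 23976.0 i$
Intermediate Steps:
$B = 5251$ ($B = \left(-89\right) \left(-59\right) = 5251$)
$b = -574840125$ ($b = 35649 \left(-16125\right) = -574840125$)
$\sqrt{b + S{\left(B \right)}} = \sqrt{-574840125 - 95} = \sqrt{-574840220} = 2 i \sqrt{143710055}$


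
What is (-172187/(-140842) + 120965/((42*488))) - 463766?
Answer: -669365823952415/1443348816 ≈ -4.6376e+5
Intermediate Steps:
(-172187/(-140842) + 120965/((42*488))) - 463766 = (-172187*(-1/140842) + 120965/20496) - 463766 = (172187/140842 + 120965*(1/20496)) - 463766 = (172187/140842 + 120965/20496) - 463766 = 10283048641/1443348816 - 463766 = -669365823952415/1443348816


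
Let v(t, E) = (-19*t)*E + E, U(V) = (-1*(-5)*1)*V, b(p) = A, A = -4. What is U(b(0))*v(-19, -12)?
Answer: 86880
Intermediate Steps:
b(p) = -4
U(V) = 5*V (U(V) = (5*1)*V = 5*V)
v(t, E) = E - 19*E*t (v(t, E) = -19*E*t + E = E - 19*E*t)
U(b(0))*v(-19, -12) = (5*(-4))*(-12*(1 - 19*(-19))) = -(-240)*(1 + 361) = -(-240)*362 = -20*(-4344) = 86880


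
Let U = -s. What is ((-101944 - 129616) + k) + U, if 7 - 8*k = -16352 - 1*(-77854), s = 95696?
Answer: -2679543/8 ≈ -3.3494e+5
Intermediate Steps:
k = -61495/8 (k = 7/8 - (-16352 - 1*(-77854))/8 = 7/8 - (-16352 + 77854)/8 = 7/8 - ⅛*61502 = 7/8 - 30751/4 = -61495/8 ≈ -7686.9)
U = -95696 (U = -1*95696 = -95696)
((-101944 - 129616) + k) + U = ((-101944 - 129616) - 61495/8) - 95696 = (-231560 - 61495/8) - 95696 = -1913975/8 - 95696 = -2679543/8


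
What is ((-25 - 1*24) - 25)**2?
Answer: 5476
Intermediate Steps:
((-25 - 1*24) - 25)**2 = ((-25 - 24) - 25)**2 = (-49 - 25)**2 = (-74)**2 = 5476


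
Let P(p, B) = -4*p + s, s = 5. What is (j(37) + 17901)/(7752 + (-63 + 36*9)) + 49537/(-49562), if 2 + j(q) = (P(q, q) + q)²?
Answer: 1047048889/397140306 ≈ 2.6365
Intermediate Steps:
P(p, B) = 5 - 4*p (P(p, B) = -4*p + 5 = 5 - 4*p)
j(q) = -2 + (5 - 3*q)² (j(q) = -2 + ((5 - 4*q) + q)² = -2 + (5 - 3*q)²)
(j(37) + 17901)/(7752 + (-63 + 36*9)) + 49537/(-49562) = ((-2 + (-5 + 3*37)²) + 17901)/(7752 + (-63 + 36*9)) + 49537/(-49562) = ((-2 + (-5 + 111)²) + 17901)/(7752 + (-63 + 324)) + 49537*(-1/49562) = ((-2 + 106²) + 17901)/(7752 + 261) - 49537/49562 = ((-2 + 11236) + 17901)/8013 - 49537/49562 = (11234 + 17901)*(1/8013) - 49537/49562 = 29135*(1/8013) - 49537/49562 = 29135/8013 - 49537/49562 = 1047048889/397140306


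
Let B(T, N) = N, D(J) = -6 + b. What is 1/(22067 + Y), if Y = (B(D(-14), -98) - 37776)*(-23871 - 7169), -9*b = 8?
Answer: 1/1175631027 ≈ 8.5061e-10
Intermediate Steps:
b = -8/9 (b = -1/9*8 = -8/9 ≈ -0.88889)
D(J) = -62/9 (D(J) = -6 - 8/9 = -62/9)
Y = 1175608960 (Y = (-98 - 37776)*(-23871 - 7169) = -37874*(-31040) = 1175608960)
1/(22067 + Y) = 1/(22067 + 1175608960) = 1/1175631027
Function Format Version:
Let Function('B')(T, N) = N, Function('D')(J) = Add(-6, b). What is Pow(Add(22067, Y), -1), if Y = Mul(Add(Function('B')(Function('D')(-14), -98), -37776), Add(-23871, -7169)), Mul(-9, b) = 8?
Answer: Rational(1, 1175631027) ≈ 8.5061e-10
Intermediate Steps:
b = Rational(-8, 9) (b = Mul(Rational(-1, 9), 8) = Rational(-8, 9) ≈ -0.88889)
Function('D')(J) = Rational(-62, 9) (Function('D')(J) = Add(-6, Rational(-8, 9)) = Rational(-62, 9))
Y = 1175608960 (Y = Mul(Add(-98, -37776), Add(-23871, -7169)) = Mul(-37874, -31040) = 1175608960)
Pow(Add(22067, Y), -1) = Pow(Add(22067, 1175608960), -1) = Pow(1175631027, -1) = Rational(1, 1175631027)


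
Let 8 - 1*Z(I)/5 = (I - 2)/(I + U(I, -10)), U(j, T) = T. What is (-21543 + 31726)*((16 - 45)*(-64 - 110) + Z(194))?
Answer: 1189965014/23 ≈ 5.1738e+7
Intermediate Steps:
Z(I) = 40 - 5*(-2 + I)/(-10 + I) (Z(I) = 40 - 5*(I - 2)/(I - 10) = 40 - 5*(-2 + I)/(-10 + I))
(-21543 + 31726)*((16 - 45)*(-64 - 110) + Z(194)) = (-21543 + 31726)*((16 - 45)*(-64 - 110) + 5*(-78 + 7*194)/(-10 + 194)) = 10183*(-29*(-174) + 5*(-78 + 1358)/184) = 10183*(5046 + 5*(1/184)*1280) = 10183*(5046 + 800/23) = 10183*(116858/23) = 1189965014/23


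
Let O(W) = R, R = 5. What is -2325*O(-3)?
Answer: -11625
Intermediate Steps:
O(W) = 5
-2325*O(-3) = -2325*5 = -11625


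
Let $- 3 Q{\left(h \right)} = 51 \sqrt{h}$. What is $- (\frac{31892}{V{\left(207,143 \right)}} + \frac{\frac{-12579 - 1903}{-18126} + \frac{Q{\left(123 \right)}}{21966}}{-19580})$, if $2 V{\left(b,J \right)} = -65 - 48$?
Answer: $\frac{11318697413593}{20052250020} - \frac{17 \sqrt{123}}{430094280} \approx 564.46$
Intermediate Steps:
$Q{\left(h \right)} = - 17 \sqrt{h}$ ($Q{\left(h \right)} = - \frac{51 \sqrt{h}}{3} = - 17 \sqrt{h}$)
$V{\left(b,J \right)} = - \frac{113}{2}$ ($V{\left(b,J \right)} = \frac{-65 - 48}{2} = \frac{1}{2} \left(-113\right) = - \frac{113}{2}$)
$- (\frac{31892}{V{\left(207,143 \right)}} + \frac{\frac{-12579 - 1903}{-18126} + \frac{Q{\left(123 \right)}}{21966}}{-19580}) = - (\frac{31892}{- \frac{113}{2}} + \frac{\frac{-12579 - 1903}{-18126} + \frac{\left(-17\right) \sqrt{123}}{21966}}{-19580}) = - (31892 \left(- \frac{2}{113}\right) + \left(\left(-14482\right) \left(- \frac{1}{18126}\right) + - 17 \sqrt{123} \cdot \frac{1}{21966}\right) \left(- \frac{1}{19580}\right)) = - (- \frac{63784}{113} + \left(\frac{7241}{9063} - \frac{17 \sqrt{123}}{21966}\right) \left(- \frac{1}{19580}\right)) = - (- \frac{63784}{113} - \left(\frac{7241}{177453540} - \frac{17 \sqrt{123}}{430094280}\right)) = - (- \frac{11318697413593}{20052250020} + \frac{17 \sqrt{123}}{430094280}) = \frac{11318697413593}{20052250020} - \frac{17 \sqrt{123}}{430094280}$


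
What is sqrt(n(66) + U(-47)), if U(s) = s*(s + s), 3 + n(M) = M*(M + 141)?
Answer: sqrt(18077) ≈ 134.45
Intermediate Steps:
n(M) = -3 + M*(141 + M) (n(M) = -3 + M*(M + 141) = -3 + M*(141 + M))
U(s) = 2*s**2 (U(s) = s*(2*s) = 2*s**2)
sqrt(n(66) + U(-47)) = sqrt((-3 + 66**2 + 141*66) + 2*(-47)**2) = sqrt((-3 + 4356 + 9306) + 2*2209) = sqrt(13659 + 4418) = sqrt(18077)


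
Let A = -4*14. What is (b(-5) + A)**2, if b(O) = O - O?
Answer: 3136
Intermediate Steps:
A = -56
b(O) = 0
(b(-5) + A)**2 = (0 - 56)**2 = (-56)**2 = 3136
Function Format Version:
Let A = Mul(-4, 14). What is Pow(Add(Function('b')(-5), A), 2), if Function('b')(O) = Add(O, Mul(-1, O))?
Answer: 3136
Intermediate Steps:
A = -56
Function('b')(O) = 0
Pow(Add(Function('b')(-5), A), 2) = Pow(Add(0, -56), 2) = Pow(-56, 2) = 3136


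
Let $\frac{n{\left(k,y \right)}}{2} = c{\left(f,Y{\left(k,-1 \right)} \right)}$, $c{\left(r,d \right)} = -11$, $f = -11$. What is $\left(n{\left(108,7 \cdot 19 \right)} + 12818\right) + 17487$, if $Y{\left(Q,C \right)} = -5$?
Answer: $30283$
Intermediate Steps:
$n{\left(k,y \right)} = -22$ ($n{\left(k,y \right)} = 2 \left(-11\right) = -22$)
$\left(n{\left(108,7 \cdot 19 \right)} + 12818\right) + 17487 = \left(-22 + 12818\right) + 17487 = 12796 + 17487 = 30283$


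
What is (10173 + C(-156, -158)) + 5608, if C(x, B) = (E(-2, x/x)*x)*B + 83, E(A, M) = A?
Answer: -33432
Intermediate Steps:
C(x, B) = 83 - 2*B*x (C(x, B) = (-2*x)*B + 83 = -2*B*x + 83 = 83 - 2*B*x)
(10173 + C(-156, -158)) + 5608 = (10173 + (83 - 2*(-158)*(-156))) + 5608 = (10173 + (83 - 49296)) + 5608 = (10173 - 49213) + 5608 = -39040 + 5608 = -33432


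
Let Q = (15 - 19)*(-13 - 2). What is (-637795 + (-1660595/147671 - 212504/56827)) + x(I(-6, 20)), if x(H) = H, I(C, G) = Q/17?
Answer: -90988766427850468/142658898589 ≈ -6.3781e+5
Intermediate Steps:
Q = 60 (Q = -4*(-15) = 60)
I(C, G) = 60/17
(-637795 + (-1660595/147671 - 212504/56827)) + x(I(-6, 20)) = (-637795 + (-1660595/147671 - 212504/56827)) + 60/17 = (-637795 - 125747310249/8391699917) + 60/17 = -5352309995873264/8391699917 + 60/17 = -90988766427850468/142658898589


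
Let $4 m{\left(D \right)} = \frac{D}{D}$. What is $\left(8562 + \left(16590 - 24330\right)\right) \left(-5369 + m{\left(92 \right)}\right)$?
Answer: $- \frac{8826225}{2} \approx -4.4131 \cdot 10^{6}$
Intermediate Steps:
$m{\left(D \right)} = \frac{1}{4}$ ($m{\left(D \right)} = \frac{D \frac{1}{D}}{4} = \frac{1}{4} \cdot 1 = \frac{1}{4}$)
$\left(8562 + \left(16590 - 24330\right)\right) \left(-5369 + m{\left(92 \right)}\right) = \left(8562 + \left(16590 - 24330\right)\right) \left(-5369 + \frac{1}{4}\right) = \left(8562 + \left(16590 - 24330\right)\right) \left(- \frac{21475}{4}\right) = \left(8562 - 7740\right) \left(- \frac{21475}{4}\right) = 822 \left(- \frac{21475}{4}\right) = - \frac{8826225}{2}$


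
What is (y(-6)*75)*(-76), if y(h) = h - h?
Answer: 0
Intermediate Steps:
y(h) = 0
(y(-6)*75)*(-76) = (0*75)*(-76) = 0*(-76) = 0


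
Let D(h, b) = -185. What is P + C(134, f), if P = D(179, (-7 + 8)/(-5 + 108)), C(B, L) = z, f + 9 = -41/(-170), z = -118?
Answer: -303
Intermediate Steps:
f = -1489/170 (f = -9 - 41/(-170) = -9 - 41*(-1/170) = -9 + 41/170 = -1489/170 ≈ -8.7588)
C(B, L) = -118
P = -185
P + C(134, f) = -185 - 118 = -303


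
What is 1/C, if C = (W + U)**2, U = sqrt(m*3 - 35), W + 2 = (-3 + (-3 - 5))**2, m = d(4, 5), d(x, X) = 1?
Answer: (119 + 4*I*sqrt(2))**(-2) ≈ 7.014e-5 - 6.6835e-6*I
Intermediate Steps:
m = 1
W = 119 (W = -2 + (-3 + (-3 - 5))**2 = -2 + (-3 - 8)**2 = -2 + (-11)**2 = -2 + 121 = 119)
U = 4*I*sqrt(2) (U = sqrt(1*3 - 35) = sqrt(3 - 35) = sqrt(-32) = 4*I*sqrt(2) ≈ 5.6569*I)
C = (119 + 4*I*sqrt(2))**2 ≈ 14129.0 + 1346.3*I
1/C = 1/(14129 + 952*I*sqrt(2))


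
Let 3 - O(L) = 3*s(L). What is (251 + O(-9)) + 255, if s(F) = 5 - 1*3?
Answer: 503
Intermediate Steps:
s(F) = 2 (s(F) = 5 - 3 = 2)
O(L) = -3 (O(L) = 3 - 3*2 = 3 - 1*6 = 3 - 6 = -3)
(251 + O(-9)) + 255 = (251 - 3) + 255 = 248 + 255 = 503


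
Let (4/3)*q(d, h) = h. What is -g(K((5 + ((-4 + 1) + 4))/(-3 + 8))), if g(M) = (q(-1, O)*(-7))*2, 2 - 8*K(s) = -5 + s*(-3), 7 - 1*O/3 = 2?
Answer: 315/2 ≈ 157.50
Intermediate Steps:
O = 15 (O = 21 - 3*2 = 21 - 6 = 15)
q(d, h) = 3*h/4
K(s) = 7/8 + 3*s/8 (K(s) = 1/4 - (-5 + s*(-3))/8 = 1/4 - (-5 - 3*s)/8 = 1/4 + (5/8 + 3*s/8) = 7/8 + 3*s/8)
g(M) = -315/2 (g(M) = (((3/4)*15)*(-7))*2 = ((45/4)*(-7))*2 = -315/4*2 = -315/2)
-g(K((5 + ((-4 + 1) + 4))/(-3 + 8))) = -1*(-315/2) = 315/2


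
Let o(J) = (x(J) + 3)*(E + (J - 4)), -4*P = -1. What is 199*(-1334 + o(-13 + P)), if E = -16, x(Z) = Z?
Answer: -3230765/16 ≈ -2.0192e+5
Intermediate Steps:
P = 1/4 (P = -1/4*(-1) = 1/4 ≈ 0.25000)
o(J) = (-20 + J)*(3 + J) (o(J) = (J + 3)*(-16 + (J - 4)) = (3 + J)*(-16 + (-4 + J)) = (3 + J)*(-20 + J) = (-20 + J)*(3 + J))
199*(-1334 + o(-13 + P)) = 199*(-1334 + (-60 + (-13 + 1/4)**2 - 17*(-13 + 1/4))) = 199*(-1334 + (-60 + (-51/4)**2 - 17*(-51/4))) = 199*(-1334 + (-60 + 2601/16 + 867/4)) = 199*(-1334 + 5109/16) = 199*(-16235/16) = -3230765/16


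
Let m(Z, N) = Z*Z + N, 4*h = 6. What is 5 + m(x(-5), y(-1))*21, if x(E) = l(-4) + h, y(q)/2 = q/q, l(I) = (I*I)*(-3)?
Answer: 181817/4 ≈ 45454.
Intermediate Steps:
h = 3/2 (h = (¼)*6 = 3/2 ≈ 1.5000)
l(I) = -3*I² (l(I) = I²*(-3) = -3*I²)
y(q) = 2 (y(q) = 2*(q/q) = 2*1 = 2)
x(E) = -93/2 (x(E) = -3*(-4)² + 3/2 = -3*16 + 3/2 = -48 + 3/2 = -93/2)
m(Z, N) = N + Z² (m(Z, N) = Z² + N = N + Z²)
5 + m(x(-5), y(-1))*21 = 5 + (2 + (-93/2)²)*21 = 5 + (2 + 8649/4)*21 = 5 + (8657/4)*21 = 5 + 181797/4 = 181817/4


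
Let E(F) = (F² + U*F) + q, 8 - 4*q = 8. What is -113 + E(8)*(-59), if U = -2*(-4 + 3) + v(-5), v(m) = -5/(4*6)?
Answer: -14204/3 ≈ -4734.7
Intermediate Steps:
v(m) = -5/24
q = 0 (q = 2 - ¼*8 = 2 - 2 = 0)
U = 43/24 (U = -2*(-4 + 3) - 5/24 = -2*(-1) - 5/24 = 2 - 5/24 = 43/24 ≈ 1.7917)
E(F) = F² + 43*F/24 (E(F) = (F² + 43*F/24) + 0 = F² + 43*F/24)
-113 + E(8)*(-59) = -113 + ((1/24)*8*(43 + 24*8))*(-59) = -113 + ((1/24)*8*(43 + 192))*(-59) = -113 + ((1/24)*8*235)*(-59) = -113 + (235/3)*(-59) = -113 - 13865/3 = -14204/3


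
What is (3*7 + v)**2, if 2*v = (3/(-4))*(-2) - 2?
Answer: 6889/16 ≈ 430.56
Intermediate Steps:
v = -1/4 (v = ((3/(-4))*(-2) - 2)/2 = ((3*(-1/4))*(-2) - 2)/2 = (-3/4*(-2) - 2)/2 = (3/2 - 2)/2 = (1/2)*(-1/2) = -1/4 ≈ -0.25000)
(3*7 + v)**2 = (3*7 - 1/4)**2 = (21 - 1/4)**2 = (83/4)**2 = 6889/16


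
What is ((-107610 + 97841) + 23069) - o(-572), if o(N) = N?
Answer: 13872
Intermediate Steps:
((-107610 + 97841) + 23069) - o(-572) = ((-107610 + 97841) + 23069) - 1*(-572) = (-9769 + 23069) + 572 = 13300 + 572 = 13872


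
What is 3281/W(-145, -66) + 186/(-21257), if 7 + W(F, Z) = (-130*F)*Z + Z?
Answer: -301160395/26447385461 ≈ -0.011387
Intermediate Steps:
W(F, Z) = -7 + Z - 130*F*Z (W(F, Z) = -7 + ((-130*F)*Z + Z) = -7 + (-130*F*Z + Z) = -7 + (Z - 130*F*Z) = -7 + Z - 130*F*Z)
3281/W(-145, -66) + 186/(-21257) = 3281/(-7 - 66 - 130*(-145)*(-66)) + 186/(-21257) = 3281/(-7 - 66 - 1244100) + 186*(-1/21257) = 3281/(-1244173) - 186/21257 = 3281*(-1/1244173) - 186/21257 = -3281/1244173 - 186/21257 = -301160395/26447385461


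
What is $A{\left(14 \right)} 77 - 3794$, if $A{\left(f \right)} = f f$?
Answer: $11298$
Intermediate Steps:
$A{\left(f \right)} = f^{2}$
$A{\left(14 \right)} 77 - 3794 = 14^{2} \cdot 77 - 3794 = 196 \cdot 77 - 3794 = 15092 - 3794 = 11298$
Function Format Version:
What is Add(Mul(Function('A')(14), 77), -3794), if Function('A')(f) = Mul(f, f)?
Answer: 11298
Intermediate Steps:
Function('A')(f) = Pow(f, 2)
Add(Mul(Function('A')(14), 77), -3794) = Add(Mul(Pow(14, 2), 77), -3794) = Add(Mul(196, 77), -3794) = Add(15092, -3794) = 11298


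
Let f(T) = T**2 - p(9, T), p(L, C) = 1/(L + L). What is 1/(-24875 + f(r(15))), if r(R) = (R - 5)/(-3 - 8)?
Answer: -2178/54176071 ≈ -4.0202e-5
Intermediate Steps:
p(L, C) = 1/(2*L)
r(R) = 5/11 - R/11 (r(R) = (-5 + R)/(-11) = (-5 + R)*(-1/11) = 5/11 - R/11)
f(T) = -1/18 + T**2 (f(T) = T**2 - 1/(2*9) = T**2 - 1*1/18 = T**2 - 1/18 = -1/18 + T**2)
1/(-24875 + f(r(15))) = 1/(-24875 + (-1/18 + (5/11 - 1/11*15)**2)) = 1/(-24875 + (-1/18 + (5/11 - 15/11)**2)) = 1/(-24875 + (-1/18 + (-10/11)**2)) = 1/(-24875 + (-1/18 + 100/121)) = 1/(-24875 + 1679/2178) = 1/(-54176071/2178) = -2178/54176071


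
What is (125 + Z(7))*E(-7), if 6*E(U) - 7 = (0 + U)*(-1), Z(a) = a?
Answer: 308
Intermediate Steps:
E(U) = 7/6 - U/6 (E(U) = 7/6 + ((0 + U)*(-1))/6 = 7/6 + (U*(-1))/6 = 7/6 + (-U)/6 = 7/6 - U/6)
(125 + Z(7))*E(-7) = (125 + 7)*(7/6 - ⅙*(-7)) = 132*(7/6 + 7/6) = 132*(7/3) = 308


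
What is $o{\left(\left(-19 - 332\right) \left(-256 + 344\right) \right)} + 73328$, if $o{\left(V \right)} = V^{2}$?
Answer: $954141872$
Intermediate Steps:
$o{\left(\left(-19 - 332\right) \left(-256 + 344\right) \right)} + 73328 = \left(\left(-19 - 332\right) \left(-256 + 344\right)\right)^{2} + 73328 = \left(\left(-351\right) 88\right)^{2} + 73328 = \left(-30888\right)^{2} + 73328 = 954068544 + 73328 = 954141872$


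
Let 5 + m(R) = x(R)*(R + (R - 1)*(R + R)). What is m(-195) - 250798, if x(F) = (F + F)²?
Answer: 11596613697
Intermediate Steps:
x(F) = 4*F² (x(F) = (2*F)² = 4*F²)
m(R) = -5 + 4*R²*(R + 2*R*(-1 + R)) (m(R) = -5 + (4*R²)*(R + (R - 1)*(R + R)) = -5 + (4*R²)*(R + (-1 + R)*(2*R)) = -5 + (4*R²)*(R + 2*R*(-1 + R)) = -5 + 4*R²*(R + 2*R*(-1 + R)))
m(-195) - 250798 = (-5 - 4*(-195)³ + 8*(-195)⁴) - 250798 = (-5 - 4*(-7414875) + 8*1445900625) - 250798 = (-5 + 29659500 + 11567205000) - 250798 = 11596864495 - 250798 = 11596613697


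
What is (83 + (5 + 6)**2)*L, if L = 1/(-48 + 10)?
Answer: -102/19 ≈ -5.3684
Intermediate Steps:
L = -1/38 (L = 1/(-38) = -1/38 ≈ -0.026316)
(83 + (5 + 6)**2)*L = (83 + (5 + 6)**2)*(-1/38) = (83 + 11**2)*(-1/38) = (83 + 121)*(-1/38) = 204*(-1/38) = -102/19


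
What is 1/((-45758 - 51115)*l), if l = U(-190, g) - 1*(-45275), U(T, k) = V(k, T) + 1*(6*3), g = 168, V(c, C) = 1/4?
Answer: -4/17550772029 ≈ -2.2791e-10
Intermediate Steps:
V(c, C) = 1/4
U(T, k) = 73/4 (U(T, k) = 1/4 + 1*(6*3) = 1/4 + 1*18 = 1/4 + 18 = 73/4)
l = 181173/4 (l = 73/4 - 1*(-45275) = 73/4 + 45275 = 181173/4 ≈ 45293.)
1/((-45758 - 51115)*l) = 1/((-45758 - 51115)*(181173/4)) = (4/181173)/(-96873) = -1/96873*4/181173 = -4/17550772029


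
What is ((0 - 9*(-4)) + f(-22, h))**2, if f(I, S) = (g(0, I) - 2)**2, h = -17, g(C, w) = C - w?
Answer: 190096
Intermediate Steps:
f(I, S) = (-2 - I)**2 (f(I, S) = ((0 - I) - 2)**2 = (-I - 2)**2 = (-2 - I)**2)
((0 - 9*(-4)) + f(-22, h))**2 = ((0 - 9*(-4)) + (2 - 22)**2)**2 = ((0 + 36) + (-20)**2)**2 = (36 + 400)**2 = 436**2 = 190096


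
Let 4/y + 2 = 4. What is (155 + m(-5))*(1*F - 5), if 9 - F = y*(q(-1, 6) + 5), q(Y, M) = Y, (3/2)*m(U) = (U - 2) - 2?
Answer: -596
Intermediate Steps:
y = 2 (y = 4/(-2 + 4) = 4/2 = 4*(1/2) = 2)
m(U) = -8/3 + 2*U/3 (m(U) = 2*((U - 2) - 2)/3 = 2*((-2 + U) - 2)/3 = 2*(-4 + U)/3 = -8/3 + 2*U/3)
F = 1 (F = 9 - 2*(-1 + 5) = 9 - 2*4 = 9 - 1*8 = 9 - 8 = 1)
(155 + m(-5))*(1*F - 5) = (155 + (-8/3 + (2/3)*(-5)))*(1*1 - 5) = (155 + (-8/3 - 10/3))*(1 - 5) = (155 - 6)*(-4) = 149*(-4) = -596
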